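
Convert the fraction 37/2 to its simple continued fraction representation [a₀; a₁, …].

⌊37/2⌋ = 18, remainder 1
⌊2/1⌋ = 2, remainder 0

[18; 2]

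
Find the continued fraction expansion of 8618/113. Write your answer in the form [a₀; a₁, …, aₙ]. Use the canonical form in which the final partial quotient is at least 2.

8618 ÷ 113 → quotient 76, remainder 30
113 ÷ 30 → quotient 3, remainder 23
30 ÷ 23 → quotient 1, remainder 7
23 ÷ 7 → quotient 3, remainder 2
7 ÷ 2 → quotient 3, remainder 1
2 ÷ 1 → quotient 2, remainder 0

[76; 3, 1, 3, 3, 2]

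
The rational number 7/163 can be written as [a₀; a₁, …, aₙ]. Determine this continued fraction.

[0; 23, 3, 2]

⌊7/163⌋ = 0, remainder 7
⌊163/7⌋ = 23, remainder 2
⌊7/2⌋ = 3, remainder 1
⌊2/1⌋ = 2, remainder 0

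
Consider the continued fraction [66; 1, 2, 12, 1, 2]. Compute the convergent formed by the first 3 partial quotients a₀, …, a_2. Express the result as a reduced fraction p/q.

200/3

Compute successive convergents:
a_0 = 66: 66/1
a_1 = 1: 67/1
a_2 = 2: 200/3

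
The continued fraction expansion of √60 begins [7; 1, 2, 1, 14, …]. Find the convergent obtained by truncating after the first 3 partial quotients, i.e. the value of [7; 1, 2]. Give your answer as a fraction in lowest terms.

Compute successive convergents:
a_0 = 7: 7/1
a_1 = 1: 8/1
a_2 = 2: 23/3

23/3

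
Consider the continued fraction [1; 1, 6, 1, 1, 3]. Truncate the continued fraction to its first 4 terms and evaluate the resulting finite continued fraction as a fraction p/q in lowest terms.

15/8

a_0 = 1: 1/1
a_1 = 1: 2/1
a_2 = 6: 13/7
a_3 = 1: 15/8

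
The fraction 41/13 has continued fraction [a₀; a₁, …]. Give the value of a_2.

⌊41/13⌋ = 3, remainder 2
⌊13/2⌋ = 6, remainder 1
⌊2/1⌋ = 2, remainder 0

2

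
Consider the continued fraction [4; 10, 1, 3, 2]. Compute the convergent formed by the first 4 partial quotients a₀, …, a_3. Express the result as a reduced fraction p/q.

Starting at the tail and folding back:
Start with 3.
1 + 1/(3/1) = 1 + 1/3 = 4/3
10 + 1/(4/3) = 10 + 3/4 = 43/4
4 + 1/(43/4) = 4 + 4/43 = 176/43

176/43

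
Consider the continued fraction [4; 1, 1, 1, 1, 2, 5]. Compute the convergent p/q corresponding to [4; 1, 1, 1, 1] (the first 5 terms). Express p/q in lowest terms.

23/5

Starting at the tail and folding back:
Start with 1.
1 + 1/(1/1) = 1 + 1/1 = 2/1
1 + 1/(2/1) = 1 + 1/2 = 3/2
1 + 1/(3/2) = 1 + 2/3 = 5/3
4 + 1/(5/3) = 4 + 3/5 = 23/5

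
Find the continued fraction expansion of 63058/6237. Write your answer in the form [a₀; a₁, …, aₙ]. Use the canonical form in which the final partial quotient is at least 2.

[10; 9, 15, 3, 2, 6]

63058 = 10·6237 + 688, so a_0 = 10
6237 = 9·688 + 45, so a_1 = 9
688 = 15·45 + 13, so a_2 = 15
45 = 3·13 + 6, so a_3 = 3
13 = 2·6 + 1, so a_4 = 2
6 = 6·1 + 0, so a_5 = 6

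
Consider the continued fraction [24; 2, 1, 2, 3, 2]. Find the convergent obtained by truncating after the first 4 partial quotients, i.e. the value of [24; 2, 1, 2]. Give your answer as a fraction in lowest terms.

195/8

Build up convergents one term at a time:
a_0 = 24: 24/1
a_1 = 2: 49/2
a_2 = 1: 73/3
a_3 = 2: 195/8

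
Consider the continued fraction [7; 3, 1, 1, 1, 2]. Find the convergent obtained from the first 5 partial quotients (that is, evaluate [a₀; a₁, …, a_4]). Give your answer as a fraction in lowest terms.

80/11

a_0 = 7: 7/1
a_1 = 3: 22/3
a_2 = 1: 29/4
a_3 = 1: 51/7
a_4 = 1: 80/11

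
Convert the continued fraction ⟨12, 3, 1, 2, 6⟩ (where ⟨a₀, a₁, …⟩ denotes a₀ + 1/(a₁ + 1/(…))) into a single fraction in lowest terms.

859/70

Start with 6.
2 + 1/(6/1) = 2 + 1/6 = 13/6
1 + 1/(13/6) = 1 + 6/13 = 19/13
3 + 1/(19/13) = 3 + 13/19 = 70/19
12 + 1/(70/19) = 12 + 19/70 = 859/70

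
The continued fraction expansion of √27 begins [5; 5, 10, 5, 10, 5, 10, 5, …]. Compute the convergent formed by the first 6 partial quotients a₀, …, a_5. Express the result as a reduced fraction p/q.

70226/13515

a_0 = 5: 5/1
a_1 = 5: 26/5
a_2 = 10: 265/51
a_3 = 5: 1351/260
a_4 = 10: 13775/2651
a_5 = 5: 70226/13515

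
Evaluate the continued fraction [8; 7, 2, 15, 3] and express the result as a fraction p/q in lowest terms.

5783/711

a_0 = 8: 8/1
a_1 = 7: 57/7
a_2 = 2: 122/15
a_3 = 15: 1887/232
a_4 = 3: 5783/711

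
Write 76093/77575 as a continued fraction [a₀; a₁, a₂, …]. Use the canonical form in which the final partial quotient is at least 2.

Run the Euclidean algorithm, recording each quotient:
⌊76093/77575⌋ = 0, remainder 76093
⌊77575/76093⌋ = 1, remainder 1482
⌊76093/1482⌋ = 51, remainder 511
⌊1482/511⌋ = 2, remainder 460
⌊511/460⌋ = 1, remainder 51
⌊460/51⌋ = 9, remainder 1
⌊51/1⌋ = 51, remainder 0

[0; 1, 51, 2, 1, 9, 51]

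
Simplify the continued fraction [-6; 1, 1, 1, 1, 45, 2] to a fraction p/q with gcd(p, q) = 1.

Build up convergents one term at a time:
a_0 = -6: -6/1
a_1 = 1: -5/1
a_2 = 1: -11/2
a_3 = 1: -16/3
a_4 = 1: -27/5
a_5 = 45: -1231/228
a_6 = 2: -2489/461

-2489/461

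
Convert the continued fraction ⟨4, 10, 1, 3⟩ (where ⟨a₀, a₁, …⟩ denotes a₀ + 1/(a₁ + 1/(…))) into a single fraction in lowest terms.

a_0 = 4: 4/1
a_1 = 10: 41/10
a_2 = 1: 45/11
a_3 = 3: 176/43

176/43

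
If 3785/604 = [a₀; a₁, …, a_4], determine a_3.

3

3785 ÷ 604 → quotient 6, remainder 161
604 ÷ 161 → quotient 3, remainder 121
161 ÷ 121 → quotient 1, remainder 40
121 ÷ 40 → quotient 3, remainder 1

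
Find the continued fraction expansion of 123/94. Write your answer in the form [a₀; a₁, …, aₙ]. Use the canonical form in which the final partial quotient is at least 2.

[1; 3, 4, 7]

123 = 1·94 + 29, so a_0 = 1
94 = 3·29 + 7, so a_1 = 3
29 = 4·7 + 1, so a_2 = 4
7 = 7·1 + 0, so a_3 = 7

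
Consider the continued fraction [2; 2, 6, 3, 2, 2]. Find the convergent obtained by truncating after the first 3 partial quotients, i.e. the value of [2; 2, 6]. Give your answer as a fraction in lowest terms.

32/13

Build up convergents one term at a time:
a_0 = 2: 2/1
a_1 = 2: 5/2
a_2 = 6: 32/13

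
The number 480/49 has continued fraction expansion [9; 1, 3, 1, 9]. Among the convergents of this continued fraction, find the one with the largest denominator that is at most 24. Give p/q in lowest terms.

a_0 = 9: 9/1  (≤ bound)
a_1 = 1: 10/1  (≤ bound)
a_2 = 3: 39/4  (≤ bound)
a_3 = 1: 49/5  (≤ bound)
a_4 = 9: 480/49  (> 24, stop)

49/5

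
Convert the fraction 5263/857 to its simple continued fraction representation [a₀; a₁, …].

Run the Euclidean algorithm, recording each quotient:
5263 ÷ 857 → quotient 6, remainder 121
857 ÷ 121 → quotient 7, remainder 10
121 ÷ 10 → quotient 12, remainder 1
10 ÷ 1 → quotient 10, remainder 0

[6; 7, 12, 10]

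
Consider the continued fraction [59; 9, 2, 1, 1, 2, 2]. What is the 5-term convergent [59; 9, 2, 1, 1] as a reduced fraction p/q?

2778/47

Start with 1.
1 + 1/(1/1) = 1 + 1/1 = 2/1
2 + 1/(2/1) = 2 + 1/2 = 5/2
9 + 1/(5/2) = 9 + 2/5 = 47/5
59 + 1/(47/5) = 59 + 5/47 = 2778/47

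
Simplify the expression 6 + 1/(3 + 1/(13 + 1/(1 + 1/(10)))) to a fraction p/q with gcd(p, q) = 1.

Collapse the nested fraction from the inside out:
Start with 10.
1 + 1/(10/1) = 1 + 1/10 = 11/10
13 + 1/(11/10) = 13 + 10/11 = 153/11
3 + 1/(153/11) = 3 + 11/153 = 470/153
6 + 1/(470/153) = 6 + 153/470 = 2973/470

2973/470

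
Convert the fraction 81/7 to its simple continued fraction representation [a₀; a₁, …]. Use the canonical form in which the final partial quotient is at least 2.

Run the Euclidean algorithm, recording each quotient:
81 ÷ 7 → quotient 11, remainder 4
7 ÷ 4 → quotient 1, remainder 3
4 ÷ 3 → quotient 1, remainder 1
3 ÷ 1 → quotient 3, remainder 0

[11; 1, 1, 3]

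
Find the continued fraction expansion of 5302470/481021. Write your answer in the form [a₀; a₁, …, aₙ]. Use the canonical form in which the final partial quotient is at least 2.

5302470 = 11·481021 + 11239, so a_0 = 11
481021 = 42·11239 + 8983, so a_1 = 42
11239 = 1·8983 + 2256, so a_2 = 1
8983 = 3·2256 + 2215, so a_3 = 3
2256 = 1·2215 + 41, so a_4 = 1
2215 = 54·41 + 1, so a_5 = 54
41 = 41·1 + 0, so a_6 = 41

[11; 42, 1, 3, 1, 54, 41]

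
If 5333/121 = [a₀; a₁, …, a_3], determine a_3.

4

Run the Euclidean algorithm, recording each quotient:
⌊5333/121⌋ = 44, remainder 9
⌊121/9⌋ = 13, remainder 4
⌊9/4⌋ = 2, remainder 1
⌊4/1⌋ = 4, remainder 0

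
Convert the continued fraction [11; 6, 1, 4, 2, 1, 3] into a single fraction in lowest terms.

Build up convergents one term at a time:
a_0 = 11: 11/1
a_1 = 6: 67/6
a_2 = 1: 78/7
a_3 = 4: 379/34
a_4 = 2: 836/75
a_5 = 1: 1215/109
a_6 = 3: 4481/402

4481/402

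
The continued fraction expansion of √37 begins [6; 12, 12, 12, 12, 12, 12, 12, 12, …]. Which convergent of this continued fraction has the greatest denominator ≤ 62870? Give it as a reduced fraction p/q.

128766/21169

a_0 = 6: 6/1  (≤ bound)
a_1 = 12: 73/12  (≤ bound)
a_2 = 12: 882/145  (≤ bound)
a_3 = 12: 10657/1752  (≤ bound)
a_4 = 12: 128766/21169  (≤ bound)
a_5 = 12: 1555849/255780  (> 62870, stop)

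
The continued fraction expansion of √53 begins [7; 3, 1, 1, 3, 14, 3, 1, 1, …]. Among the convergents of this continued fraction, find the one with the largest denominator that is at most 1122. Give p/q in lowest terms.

a_0 = 7: 7/1  (≤ bound)
a_1 = 3: 22/3  (≤ bound)
a_2 = 1: 29/4  (≤ bound)
a_3 = 1: 51/7  (≤ bound)
a_4 = 3: 182/25  (≤ bound)
a_5 = 14: 2599/357  (≤ bound)
a_6 = 3: 7979/1096  (≤ bound)
a_7 = 1: 10578/1453  (> 1122, stop)

7979/1096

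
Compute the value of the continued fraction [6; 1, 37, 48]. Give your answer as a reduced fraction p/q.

12727/1825

Collapse the nested fraction from the inside out:
Start with 48.
37 + 1/(48/1) = 37 + 1/48 = 1777/48
1 + 1/(1777/48) = 1 + 48/1777 = 1825/1777
6 + 1/(1825/1777) = 6 + 1777/1825 = 12727/1825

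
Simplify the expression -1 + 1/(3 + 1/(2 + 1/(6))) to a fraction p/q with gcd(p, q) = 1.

Compute successive convergents:
a_0 = -1: -1/1
a_1 = 3: -2/3
a_2 = 2: -5/7
a_3 = 6: -32/45

-32/45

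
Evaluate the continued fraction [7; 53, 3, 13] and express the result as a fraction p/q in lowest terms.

14971/2133

Compute successive convergents:
a_0 = 7: 7/1
a_1 = 53: 372/53
a_2 = 3: 1123/160
a_3 = 13: 14971/2133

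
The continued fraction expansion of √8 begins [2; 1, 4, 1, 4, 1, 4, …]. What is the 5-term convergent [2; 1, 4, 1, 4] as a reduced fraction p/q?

82/29

Start with 4.
1 + 1/(4/1) = 1 + 1/4 = 5/4
4 + 1/(5/4) = 4 + 4/5 = 24/5
1 + 1/(24/5) = 1 + 5/24 = 29/24
2 + 1/(29/24) = 2 + 24/29 = 82/29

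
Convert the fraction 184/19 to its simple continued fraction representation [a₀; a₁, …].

184 = 9·19 + 13, so a_0 = 9
19 = 1·13 + 6, so a_1 = 1
13 = 2·6 + 1, so a_2 = 2
6 = 6·1 + 0, so a_3 = 6

[9; 1, 2, 6]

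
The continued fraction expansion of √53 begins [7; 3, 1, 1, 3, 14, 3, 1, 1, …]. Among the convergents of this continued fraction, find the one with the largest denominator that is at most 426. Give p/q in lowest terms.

List convergents until the denominator exceeds the bound:
a_0 = 7: 7/1  (≤ bound)
a_1 = 3: 22/3  (≤ bound)
a_2 = 1: 29/4  (≤ bound)
a_3 = 1: 51/7  (≤ bound)
a_4 = 3: 182/25  (≤ bound)
a_5 = 14: 2599/357  (≤ bound)
a_6 = 3: 7979/1096  (> 426, stop)

2599/357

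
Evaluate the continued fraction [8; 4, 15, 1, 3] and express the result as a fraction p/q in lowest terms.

a_0 = 8: 8/1
a_1 = 4: 33/4
a_2 = 15: 503/61
a_3 = 1: 536/65
a_4 = 3: 2111/256

2111/256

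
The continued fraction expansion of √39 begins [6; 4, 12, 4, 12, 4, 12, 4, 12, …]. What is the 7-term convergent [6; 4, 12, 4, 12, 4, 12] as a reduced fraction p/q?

764394/122401

Compute successive convergents:
a_0 = 6: 6/1
a_1 = 4: 25/4
a_2 = 12: 306/49
a_3 = 4: 1249/200
a_4 = 12: 15294/2449
a_5 = 4: 62425/9996
a_6 = 12: 764394/122401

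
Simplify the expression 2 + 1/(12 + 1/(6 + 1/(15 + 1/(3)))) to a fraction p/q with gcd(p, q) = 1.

7067/3394

Build up convergents one term at a time:
a_0 = 2: 2/1
a_1 = 12: 25/12
a_2 = 6: 152/73
a_3 = 15: 2305/1107
a_4 = 3: 7067/3394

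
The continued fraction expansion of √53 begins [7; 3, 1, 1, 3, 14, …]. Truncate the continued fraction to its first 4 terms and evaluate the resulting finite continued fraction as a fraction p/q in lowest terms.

Start with 1.
1 + 1/(1/1) = 1 + 1/1 = 2/1
3 + 1/(2/1) = 3 + 1/2 = 7/2
7 + 1/(7/2) = 7 + 2/7 = 51/7

51/7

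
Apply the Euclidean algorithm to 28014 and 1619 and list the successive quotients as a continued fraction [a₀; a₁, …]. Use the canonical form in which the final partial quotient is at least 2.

[17; 3, 3, 2, 1, 3, 13]

28014 ÷ 1619 → quotient 17, remainder 491
1619 ÷ 491 → quotient 3, remainder 146
491 ÷ 146 → quotient 3, remainder 53
146 ÷ 53 → quotient 2, remainder 40
53 ÷ 40 → quotient 1, remainder 13
40 ÷ 13 → quotient 3, remainder 1
13 ÷ 1 → quotient 13, remainder 0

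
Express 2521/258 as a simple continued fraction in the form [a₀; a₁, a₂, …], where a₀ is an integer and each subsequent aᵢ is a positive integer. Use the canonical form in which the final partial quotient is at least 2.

2521 ÷ 258 → quotient 9, remainder 199
258 ÷ 199 → quotient 1, remainder 59
199 ÷ 59 → quotient 3, remainder 22
59 ÷ 22 → quotient 2, remainder 15
22 ÷ 15 → quotient 1, remainder 7
15 ÷ 7 → quotient 2, remainder 1
7 ÷ 1 → quotient 7, remainder 0

[9; 1, 3, 2, 1, 2, 7]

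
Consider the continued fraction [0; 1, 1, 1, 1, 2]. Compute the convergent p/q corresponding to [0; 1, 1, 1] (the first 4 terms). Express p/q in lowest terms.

Compute successive convergents:
a_0 = 0: 0/1
a_1 = 1: 1/1
a_2 = 1: 1/2
a_3 = 1: 2/3

2/3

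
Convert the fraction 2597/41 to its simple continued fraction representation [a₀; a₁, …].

⌊2597/41⌋ = 63, remainder 14
⌊41/14⌋ = 2, remainder 13
⌊14/13⌋ = 1, remainder 1
⌊13/1⌋ = 13, remainder 0

[63; 2, 1, 13]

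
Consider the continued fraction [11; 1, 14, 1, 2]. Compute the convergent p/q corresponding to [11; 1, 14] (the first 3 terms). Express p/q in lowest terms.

Starting at the tail and folding back:
Start with 14.
1 + 1/(14/1) = 1 + 1/14 = 15/14
11 + 1/(15/14) = 11 + 14/15 = 179/15

179/15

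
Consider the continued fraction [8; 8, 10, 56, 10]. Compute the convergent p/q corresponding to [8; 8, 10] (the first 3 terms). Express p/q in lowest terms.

658/81

Work from the innermost term outward:
Start with 10.
8 + 1/(10/1) = 8 + 1/10 = 81/10
8 + 1/(81/10) = 8 + 10/81 = 658/81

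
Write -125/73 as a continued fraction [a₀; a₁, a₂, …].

[-2; 3, 2, 10]

⌊-125/73⌋ = -2, remainder 21
⌊73/21⌋ = 3, remainder 10
⌊21/10⌋ = 2, remainder 1
⌊10/1⌋ = 10, remainder 0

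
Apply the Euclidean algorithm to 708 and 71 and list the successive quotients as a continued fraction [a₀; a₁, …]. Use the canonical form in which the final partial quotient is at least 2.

708 ÷ 71 → quotient 9, remainder 69
71 ÷ 69 → quotient 1, remainder 2
69 ÷ 2 → quotient 34, remainder 1
2 ÷ 1 → quotient 2, remainder 0

[9; 1, 34, 2]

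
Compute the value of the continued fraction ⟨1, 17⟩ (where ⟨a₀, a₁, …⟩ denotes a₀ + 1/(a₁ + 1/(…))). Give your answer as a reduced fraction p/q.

Build up convergents one term at a time:
a_0 = 1: 1/1
a_1 = 17: 18/17

18/17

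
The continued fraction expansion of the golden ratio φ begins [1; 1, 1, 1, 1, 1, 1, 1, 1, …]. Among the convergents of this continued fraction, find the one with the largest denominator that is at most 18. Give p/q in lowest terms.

List convergents until the denominator exceeds the bound:
a_0 = 1: 1/1  (≤ bound)
a_1 = 1: 2/1  (≤ bound)
a_2 = 1: 3/2  (≤ bound)
a_3 = 1: 5/3  (≤ bound)
a_4 = 1: 8/5  (≤ bound)
a_5 = 1: 13/8  (≤ bound)
a_6 = 1: 21/13  (≤ bound)
a_7 = 1: 34/21  (> 18, stop)

21/13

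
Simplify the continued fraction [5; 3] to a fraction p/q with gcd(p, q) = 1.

16/3

Start with 3.
5 + 1/(3/1) = 5 + 1/3 = 16/3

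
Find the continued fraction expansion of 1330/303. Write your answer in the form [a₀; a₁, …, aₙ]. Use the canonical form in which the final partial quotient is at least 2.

Apply division with remainder until the remainder is 0:
1330 = 4·303 + 118, so a_0 = 4
303 = 2·118 + 67, so a_1 = 2
118 = 1·67 + 51, so a_2 = 1
67 = 1·51 + 16, so a_3 = 1
51 = 3·16 + 3, so a_4 = 3
16 = 5·3 + 1, so a_5 = 5
3 = 3·1 + 0, so a_6 = 3

[4; 2, 1, 1, 3, 5, 3]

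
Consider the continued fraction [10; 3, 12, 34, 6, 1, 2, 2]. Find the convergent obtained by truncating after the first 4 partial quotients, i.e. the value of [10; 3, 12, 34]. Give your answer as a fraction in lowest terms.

Work from the innermost term outward:
Start with 34.
12 + 1/(34/1) = 12 + 1/34 = 409/34
3 + 1/(409/34) = 3 + 34/409 = 1261/409
10 + 1/(1261/409) = 10 + 409/1261 = 13019/1261

13019/1261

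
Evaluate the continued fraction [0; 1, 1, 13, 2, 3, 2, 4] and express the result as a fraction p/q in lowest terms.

Build up convergents one term at a time:
a_0 = 0: 0/1
a_1 = 1: 1/1
a_2 = 1: 1/2
a_3 = 13: 14/27
a_4 = 2: 29/56
a_5 = 3: 101/195
a_6 = 2: 231/446
a_7 = 4: 1025/1979

1025/1979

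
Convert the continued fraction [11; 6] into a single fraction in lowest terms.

67/6

Start with 6.
11 + 1/(6/1) = 11 + 1/6 = 67/6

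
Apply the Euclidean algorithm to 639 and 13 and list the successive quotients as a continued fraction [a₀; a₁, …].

[49; 6, 2]

Repeatedly divide and take the remainder:
639 = 49·13 + 2, so a_0 = 49
13 = 6·2 + 1, so a_1 = 6
2 = 2·1 + 0, so a_2 = 2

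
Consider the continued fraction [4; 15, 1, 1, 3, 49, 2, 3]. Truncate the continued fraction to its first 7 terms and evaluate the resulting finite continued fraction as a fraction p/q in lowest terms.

44109/10853

Start with 2.
49 + 1/(2/1) = 49 + 1/2 = 99/2
3 + 1/(99/2) = 3 + 2/99 = 299/99
1 + 1/(299/99) = 1 + 99/299 = 398/299
1 + 1/(398/299) = 1 + 299/398 = 697/398
15 + 1/(697/398) = 15 + 398/697 = 10853/697
4 + 1/(10853/697) = 4 + 697/10853 = 44109/10853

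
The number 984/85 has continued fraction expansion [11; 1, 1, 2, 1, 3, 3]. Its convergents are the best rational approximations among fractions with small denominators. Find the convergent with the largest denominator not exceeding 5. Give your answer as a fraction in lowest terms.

58/5

a_0 = 11: 11/1  (≤ bound)
a_1 = 1: 12/1  (≤ bound)
a_2 = 1: 23/2  (≤ bound)
a_3 = 2: 58/5  (≤ bound)
a_4 = 1: 81/7  (> 5, stop)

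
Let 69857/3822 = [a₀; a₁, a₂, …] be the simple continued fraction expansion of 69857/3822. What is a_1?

Repeatedly divide and take the remainder:
69857 ÷ 3822 → quotient 18, remainder 1061
3822 ÷ 1061 → quotient 3, remainder 639

3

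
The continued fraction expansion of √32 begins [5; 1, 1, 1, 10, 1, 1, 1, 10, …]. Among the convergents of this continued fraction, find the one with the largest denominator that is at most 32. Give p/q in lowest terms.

181/32

a_0 = 5: 5/1  (≤ bound)
a_1 = 1: 6/1  (≤ bound)
a_2 = 1: 11/2  (≤ bound)
a_3 = 1: 17/3  (≤ bound)
a_4 = 10: 181/32  (≤ bound)
a_5 = 1: 198/35  (> 32, stop)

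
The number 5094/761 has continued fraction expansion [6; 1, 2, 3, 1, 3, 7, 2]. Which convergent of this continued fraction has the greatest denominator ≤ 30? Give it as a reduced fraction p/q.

87/13

List convergents until the denominator exceeds the bound:
a_0 = 6: 6/1  (≤ bound)
a_1 = 1: 7/1  (≤ bound)
a_2 = 2: 20/3  (≤ bound)
a_3 = 3: 67/10  (≤ bound)
a_4 = 1: 87/13  (≤ bound)
a_5 = 3: 328/49  (> 30, stop)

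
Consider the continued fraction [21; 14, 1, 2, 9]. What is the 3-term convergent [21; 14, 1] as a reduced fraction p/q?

a_0 = 21: 21/1
a_1 = 14: 295/14
a_2 = 1: 316/15

316/15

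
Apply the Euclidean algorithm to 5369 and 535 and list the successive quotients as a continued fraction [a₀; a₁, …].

[10; 28, 6, 3]

Run the Euclidean algorithm, recording each quotient:
5369 ÷ 535 → quotient 10, remainder 19
535 ÷ 19 → quotient 28, remainder 3
19 ÷ 3 → quotient 6, remainder 1
3 ÷ 1 → quotient 3, remainder 0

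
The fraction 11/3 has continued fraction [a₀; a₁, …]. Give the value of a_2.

2

11 ÷ 3 → quotient 3, remainder 2
3 ÷ 2 → quotient 1, remainder 1
2 ÷ 1 → quotient 2, remainder 0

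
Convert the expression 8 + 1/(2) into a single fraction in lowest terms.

17/2

Start with 2.
8 + 1/(2/1) = 8 + 1/2 = 17/2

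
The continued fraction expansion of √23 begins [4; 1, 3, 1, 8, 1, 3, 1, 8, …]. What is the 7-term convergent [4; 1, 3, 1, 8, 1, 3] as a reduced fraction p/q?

Start with 3.
1 + 1/(3/1) = 1 + 1/3 = 4/3
8 + 1/(4/3) = 8 + 3/4 = 35/4
1 + 1/(35/4) = 1 + 4/35 = 39/35
3 + 1/(39/35) = 3 + 35/39 = 152/39
1 + 1/(152/39) = 1 + 39/152 = 191/152
4 + 1/(191/152) = 4 + 152/191 = 916/191

916/191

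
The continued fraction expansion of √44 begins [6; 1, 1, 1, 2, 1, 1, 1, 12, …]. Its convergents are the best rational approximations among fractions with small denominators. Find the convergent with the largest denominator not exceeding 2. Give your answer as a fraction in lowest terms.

List convergents until the denominator exceeds the bound:
a_0 = 6: 6/1  (≤ bound)
a_1 = 1: 7/1  (≤ bound)
a_2 = 1: 13/2  (≤ bound)
a_3 = 1: 20/3  (> 2, stop)

13/2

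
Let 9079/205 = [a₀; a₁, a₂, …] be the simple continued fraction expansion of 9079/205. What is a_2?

2

9079 = 44·205 + 59, so a_0 = 44
205 = 3·59 + 28, so a_1 = 3
59 = 2·28 + 3, so a_2 = 2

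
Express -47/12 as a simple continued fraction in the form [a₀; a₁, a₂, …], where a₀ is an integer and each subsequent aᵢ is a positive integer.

[-4; 12]

Apply division with remainder until the remainder is 0:
-47 = -4·12 + 1, so a_0 = -4
12 = 12·1 + 0, so a_1 = 12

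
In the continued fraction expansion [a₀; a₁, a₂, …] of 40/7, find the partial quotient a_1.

40 ÷ 7 → quotient 5, remainder 5
7 ÷ 5 → quotient 1, remainder 2

1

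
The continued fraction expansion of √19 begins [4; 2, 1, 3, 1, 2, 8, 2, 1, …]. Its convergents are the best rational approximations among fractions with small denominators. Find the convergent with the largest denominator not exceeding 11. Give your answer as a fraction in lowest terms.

48/11

a_0 = 4: 4/1  (≤ bound)
a_1 = 2: 9/2  (≤ bound)
a_2 = 1: 13/3  (≤ bound)
a_3 = 3: 48/11  (≤ bound)
a_4 = 1: 61/14  (> 11, stop)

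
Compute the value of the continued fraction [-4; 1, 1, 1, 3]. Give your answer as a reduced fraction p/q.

Compute successive convergents:
a_0 = -4: -4/1
a_1 = 1: -3/1
a_2 = 1: -7/2
a_3 = 1: -10/3
a_4 = 3: -37/11

-37/11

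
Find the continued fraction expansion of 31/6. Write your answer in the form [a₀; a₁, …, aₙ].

[5; 6]

31 ÷ 6 → quotient 5, remainder 1
6 ÷ 1 → quotient 6, remainder 0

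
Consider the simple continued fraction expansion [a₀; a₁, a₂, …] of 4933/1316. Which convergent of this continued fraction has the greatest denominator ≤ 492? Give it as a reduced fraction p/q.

1237/330

List convergents until the denominator exceeds the bound:
a_0 = 3: 3/1  (≤ bound)
a_1 = 1: 4/1  (≤ bound)
a_2 = 2: 11/3  (≤ bound)
a_3 = 1: 15/4  (≤ bound)
a_4 = 40: 611/163  (≤ bound)
a_5 = 2: 1237/330  (≤ bound)
a_6 = 1: 1848/493  (> 492, stop)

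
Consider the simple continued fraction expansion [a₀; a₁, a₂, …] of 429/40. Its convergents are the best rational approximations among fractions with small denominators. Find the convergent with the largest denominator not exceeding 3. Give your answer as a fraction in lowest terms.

32/3

a_0 = 10: 10/1  (≤ bound)
a_1 = 1: 11/1  (≤ bound)
a_2 = 2: 32/3  (≤ bound)
a_3 = 1: 43/4  (> 3, stop)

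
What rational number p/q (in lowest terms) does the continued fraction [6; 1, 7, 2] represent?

Starting at the tail and folding back:
Start with 2.
7 + 1/(2/1) = 7 + 1/2 = 15/2
1 + 1/(15/2) = 1 + 2/15 = 17/15
6 + 1/(17/15) = 6 + 15/17 = 117/17

117/17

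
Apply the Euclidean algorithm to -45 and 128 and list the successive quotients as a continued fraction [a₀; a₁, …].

[-1; 1, 1, 1, 5, 2, 3]

-45 ÷ 128 → quotient -1, remainder 83
128 ÷ 83 → quotient 1, remainder 45
83 ÷ 45 → quotient 1, remainder 38
45 ÷ 38 → quotient 1, remainder 7
38 ÷ 7 → quotient 5, remainder 3
7 ÷ 3 → quotient 2, remainder 1
3 ÷ 1 → quotient 3, remainder 0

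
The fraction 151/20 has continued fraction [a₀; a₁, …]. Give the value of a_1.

151 = 7·20 + 11, so a_0 = 7
20 = 1·11 + 9, so a_1 = 1

1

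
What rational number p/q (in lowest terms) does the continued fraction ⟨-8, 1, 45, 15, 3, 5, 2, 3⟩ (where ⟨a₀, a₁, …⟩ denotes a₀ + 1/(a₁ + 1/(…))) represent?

a_0 = -8: -8/1
a_1 = 1: -7/1
a_2 = 45: -323/46
a_3 = 15: -4852/691
a_4 = 3: -14879/2119
a_5 = 5: -79247/11286
a_6 = 2: -173373/24691
a_7 = 3: -599366/85359

-599366/85359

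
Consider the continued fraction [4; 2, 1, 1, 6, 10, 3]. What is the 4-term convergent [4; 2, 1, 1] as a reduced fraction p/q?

Starting at the tail and folding back:
Start with 1.
1 + 1/(1/1) = 1 + 1/1 = 2/1
2 + 1/(2/1) = 2 + 1/2 = 5/2
4 + 1/(5/2) = 4 + 2/5 = 22/5

22/5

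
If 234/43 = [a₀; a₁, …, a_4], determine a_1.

2

234 ÷ 43 → quotient 5, remainder 19
43 ÷ 19 → quotient 2, remainder 5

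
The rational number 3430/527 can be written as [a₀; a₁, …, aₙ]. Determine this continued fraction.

[6; 1, 1, 28, 1, 3, 2]

⌊3430/527⌋ = 6, remainder 268
⌊527/268⌋ = 1, remainder 259
⌊268/259⌋ = 1, remainder 9
⌊259/9⌋ = 28, remainder 7
⌊9/7⌋ = 1, remainder 2
⌊7/2⌋ = 3, remainder 1
⌊2/1⌋ = 2, remainder 0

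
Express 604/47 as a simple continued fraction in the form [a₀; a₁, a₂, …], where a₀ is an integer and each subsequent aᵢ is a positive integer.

⌊604/47⌋ = 12, remainder 40
⌊47/40⌋ = 1, remainder 7
⌊40/7⌋ = 5, remainder 5
⌊7/5⌋ = 1, remainder 2
⌊5/2⌋ = 2, remainder 1
⌊2/1⌋ = 2, remainder 0

[12; 1, 5, 1, 2, 2]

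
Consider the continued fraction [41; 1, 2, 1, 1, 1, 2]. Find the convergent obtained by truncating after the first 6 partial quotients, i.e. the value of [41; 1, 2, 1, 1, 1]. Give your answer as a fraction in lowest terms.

459/11

a_0 = 41: 41/1
a_1 = 1: 42/1
a_2 = 2: 125/3
a_3 = 1: 167/4
a_4 = 1: 292/7
a_5 = 1: 459/11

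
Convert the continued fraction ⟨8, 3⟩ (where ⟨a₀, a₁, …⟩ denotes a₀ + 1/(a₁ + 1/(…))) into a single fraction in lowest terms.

Work from the innermost term outward:
Start with 3.
8 + 1/(3/1) = 8 + 1/3 = 25/3

25/3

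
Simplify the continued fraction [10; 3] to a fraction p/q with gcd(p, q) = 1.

31/3

Build up convergents one term at a time:
a_0 = 10: 10/1
a_1 = 3: 31/3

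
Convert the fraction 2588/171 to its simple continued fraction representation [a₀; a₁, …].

Repeatedly divide and take the remainder:
2588 ÷ 171 → quotient 15, remainder 23
171 ÷ 23 → quotient 7, remainder 10
23 ÷ 10 → quotient 2, remainder 3
10 ÷ 3 → quotient 3, remainder 1
3 ÷ 1 → quotient 3, remainder 0

[15; 7, 2, 3, 3]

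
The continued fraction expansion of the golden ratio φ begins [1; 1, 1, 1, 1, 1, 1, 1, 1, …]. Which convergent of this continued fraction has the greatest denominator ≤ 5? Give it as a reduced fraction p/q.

List convergents until the denominator exceeds the bound:
a_0 = 1: 1/1  (≤ bound)
a_1 = 1: 2/1  (≤ bound)
a_2 = 1: 3/2  (≤ bound)
a_3 = 1: 5/3  (≤ bound)
a_4 = 1: 8/5  (≤ bound)
a_5 = 1: 13/8  (> 5, stop)

8/5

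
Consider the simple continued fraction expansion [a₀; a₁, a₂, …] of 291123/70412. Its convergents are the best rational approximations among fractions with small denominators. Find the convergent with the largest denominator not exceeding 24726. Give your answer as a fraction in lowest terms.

a_0 = 4: 4/1  (≤ bound)
a_1 = 7: 29/7  (≤ bound)
a_2 = 2: 62/15  (≤ bound)
a_3 = 3: 215/52  (≤ bound)
a_4 = 7: 1567/379  (≤ bound)
a_5 = 14: 22153/5358  (≤ bound)
a_6 = 6: 134485/32527  (> 24726, stop)

22153/5358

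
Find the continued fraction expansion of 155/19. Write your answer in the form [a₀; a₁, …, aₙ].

Run the Euclidean algorithm, recording each quotient:
⌊155/19⌋ = 8, remainder 3
⌊19/3⌋ = 6, remainder 1
⌊3/1⌋ = 3, remainder 0

[8; 6, 3]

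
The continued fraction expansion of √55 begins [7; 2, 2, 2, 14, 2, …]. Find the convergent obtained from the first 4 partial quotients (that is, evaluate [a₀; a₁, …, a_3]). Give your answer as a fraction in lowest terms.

89/12

Start with 2.
2 + 1/(2/1) = 2 + 1/2 = 5/2
2 + 1/(5/2) = 2 + 2/5 = 12/5
7 + 1/(12/5) = 7 + 5/12 = 89/12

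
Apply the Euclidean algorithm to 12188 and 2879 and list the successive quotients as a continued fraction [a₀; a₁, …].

Apply division with remainder until the remainder is 0:
⌊12188/2879⌋ = 4, remainder 672
⌊2879/672⌋ = 4, remainder 191
⌊672/191⌋ = 3, remainder 99
⌊191/99⌋ = 1, remainder 92
⌊99/92⌋ = 1, remainder 7
⌊92/7⌋ = 13, remainder 1
⌊7/1⌋ = 7, remainder 0

[4; 4, 3, 1, 1, 13, 7]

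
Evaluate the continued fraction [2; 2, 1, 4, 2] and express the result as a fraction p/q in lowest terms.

73/31

Start with 2.
4 + 1/(2/1) = 4 + 1/2 = 9/2
1 + 1/(9/2) = 1 + 2/9 = 11/9
2 + 1/(11/9) = 2 + 9/11 = 31/11
2 + 1/(31/11) = 2 + 11/31 = 73/31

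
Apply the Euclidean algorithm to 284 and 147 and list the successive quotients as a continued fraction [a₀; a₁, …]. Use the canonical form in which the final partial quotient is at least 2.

[1; 1, 13, 1, 2, 3]

⌊284/147⌋ = 1, remainder 137
⌊147/137⌋ = 1, remainder 10
⌊137/10⌋ = 13, remainder 7
⌊10/7⌋ = 1, remainder 3
⌊7/3⌋ = 2, remainder 1
⌊3/1⌋ = 3, remainder 0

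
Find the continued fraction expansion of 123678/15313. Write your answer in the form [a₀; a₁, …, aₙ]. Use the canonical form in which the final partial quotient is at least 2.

Repeatedly divide and take the remainder:
123678 ÷ 15313 → quotient 8, remainder 1174
15313 ÷ 1174 → quotient 13, remainder 51
1174 ÷ 51 → quotient 23, remainder 1
51 ÷ 1 → quotient 51, remainder 0

[8; 13, 23, 51]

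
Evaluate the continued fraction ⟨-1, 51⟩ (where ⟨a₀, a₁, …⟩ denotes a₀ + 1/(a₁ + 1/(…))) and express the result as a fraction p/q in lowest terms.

Starting at the tail and folding back:
Start with 51.
-1 + 1/(51/1) = -1 + 1/51 = -50/51

-50/51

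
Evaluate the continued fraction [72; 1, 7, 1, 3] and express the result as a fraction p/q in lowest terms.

2551/35

a_0 = 72: 72/1
a_1 = 1: 73/1
a_2 = 7: 583/8
a_3 = 1: 656/9
a_4 = 3: 2551/35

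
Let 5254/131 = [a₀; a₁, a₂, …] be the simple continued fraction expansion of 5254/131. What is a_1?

5254 = 40·131 + 14, so a_0 = 40
131 = 9·14 + 5, so a_1 = 9

9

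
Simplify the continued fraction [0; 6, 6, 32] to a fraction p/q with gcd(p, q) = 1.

Compute successive convergents:
a_0 = 0: 0/1
a_1 = 6: 1/6
a_2 = 6: 6/37
a_3 = 32: 193/1190

193/1190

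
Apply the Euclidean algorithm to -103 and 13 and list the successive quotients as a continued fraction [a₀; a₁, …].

Run the Euclidean algorithm, recording each quotient:
-103 ÷ 13 → quotient -8, remainder 1
13 ÷ 1 → quotient 13, remainder 0

[-8; 13]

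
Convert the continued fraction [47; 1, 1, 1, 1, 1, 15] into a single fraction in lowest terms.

5953/125

a_0 = 47: 47/1
a_1 = 1: 48/1
a_2 = 1: 95/2
a_3 = 1: 143/3
a_4 = 1: 238/5
a_5 = 1: 381/8
a_6 = 15: 5953/125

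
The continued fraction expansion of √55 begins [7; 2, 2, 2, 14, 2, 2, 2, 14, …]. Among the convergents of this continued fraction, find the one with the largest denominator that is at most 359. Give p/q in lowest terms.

2655/358

List convergents until the denominator exceeds the bound:
a_0 = 7: 7/1  (≤ bound)
a_1 = 2: 15/2  (≤ bound)
a_2 = 2: 37/5  (≤ bound)
a_3 = 2: 89/12  (≤ bound)
a_4 = 14: 1283/173  (≤ bound)
a_5 = 2: 2655/358  (≤ bound)
a_6 = 2: 6593/889  (> 359, stop)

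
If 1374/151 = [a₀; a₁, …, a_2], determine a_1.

Repeatedly divide and take the remainder:
1374 = 9·151 + 15, so a_0 = 9
151 = 10·15 + 1, so a_1 = 10

10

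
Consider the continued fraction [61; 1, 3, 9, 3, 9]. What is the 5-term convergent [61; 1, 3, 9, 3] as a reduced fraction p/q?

7102/115

Collapse the nested fraction from the inside out:
Start with 3.
9 + 1/(3/1) = 9 + 1/3 = 28/3
3 + 1/(28/3) = 3 + 3/28 = 87/28
1 + 1/(87/28) = 1 + 28/87 = 115/87
61 + 1/(115/87) = 61 + 87/115 = 7102/115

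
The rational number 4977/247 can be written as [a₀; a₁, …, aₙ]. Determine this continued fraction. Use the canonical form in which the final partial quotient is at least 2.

[20; 6, 1, 2, 12]

Repeatedly divide and take the remainder:
4977 = 20·247 + 37, so a_0 = 20
247 = 6·37 + 25, so a_1 = 6
37 = 1·25 + 12, so a_2 = 1
25 = 2·12 + 1, so a_3 = 2
12 = 12·1 + 0, so a_4 = 12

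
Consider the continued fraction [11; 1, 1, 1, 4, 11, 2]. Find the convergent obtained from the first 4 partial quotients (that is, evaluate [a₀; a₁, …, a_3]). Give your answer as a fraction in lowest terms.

35/3

a_0 = 11: 11/1
a_1 = 1: 12/1
a_2 = 1: 23/2
a_3 = 1: 35/3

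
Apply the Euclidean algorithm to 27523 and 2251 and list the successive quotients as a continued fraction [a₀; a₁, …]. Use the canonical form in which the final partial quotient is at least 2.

[12; 4, 2, 2, 7, 2, 6]

⌊27523/2251⌋ = 12, remainder 511
⌊2251/511⌋ = 4, remainder 207
⌊511/207⌋ = 2, remainder 97
⌊207/97⌋ = 2, remainder 13
⌊97/13⌋ = 7, remainder 6
⌊13/6⌋ = 2, remainder 1
⌊6/1⌋ = 6, remainder 0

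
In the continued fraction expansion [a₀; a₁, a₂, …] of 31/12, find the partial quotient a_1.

1

31 ÷ 12 → quotient 2, remainder 7
12 ÷ 7 → quotient 1, remainder 5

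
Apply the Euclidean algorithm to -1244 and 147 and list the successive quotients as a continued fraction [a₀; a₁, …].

[-9; 1, 1, 6, 5, 2]

⌊-1244/147⌋ = -9, remainder 79
⌊147/79⌋ = 1, remainder 68
⌊79/68⌋ = 1, remainder 11
⌊68/11⌋ = 6, remainder 2
⌊11/2⌋ = 5, remainder 1
⌊2/1⌋ = 2, remainder 0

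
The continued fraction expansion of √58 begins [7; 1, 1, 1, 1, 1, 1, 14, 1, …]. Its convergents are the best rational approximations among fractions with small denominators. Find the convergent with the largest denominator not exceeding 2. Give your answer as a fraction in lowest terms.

List convergents until the denominator exceeds the bound:
a_0 = 7: 7/1  (≤ bound)
a_1 = 1: 8/1  (≤ bound)
a_2 = 1: 15/2  (≤ bound)
a_3 = 1: 23/3  (> 2, stop)

15/2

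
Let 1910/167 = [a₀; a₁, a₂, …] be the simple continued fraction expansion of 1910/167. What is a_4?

10

1910 = 11·167 + 73, so a_0 = 11
167 = 2·73 + 21, so a_1 = 2
73 = 3·21 + 10, so a_2 = 3
21 = 2·10 + 1, so a_3 = 2
10 = 10·1 + 0, so a_4 = 10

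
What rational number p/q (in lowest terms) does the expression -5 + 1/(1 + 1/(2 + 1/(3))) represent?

-43/10

Work from the innermost term outward:
Start with 3.
2 + 1/(3/1) = 2 + 1/3 = 7/3
1 + 1/(7/3) = 1 + 3/7 = 10/7
-5 + 1/(10/7) = -5 + 7/10 = -43/10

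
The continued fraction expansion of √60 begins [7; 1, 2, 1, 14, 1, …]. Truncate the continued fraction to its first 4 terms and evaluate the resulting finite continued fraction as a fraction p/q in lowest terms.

31/4

Compute successive convergents:
a_0 = 7: 7/1
a_1 = 1: 8/1
a_2 = 2: 23/3
a_3 = 1: 31/4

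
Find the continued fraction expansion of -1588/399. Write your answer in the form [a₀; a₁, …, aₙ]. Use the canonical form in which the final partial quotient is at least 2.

⌊-1588/399⌋ = -4, remainder 8
⌊399/8⌋ = 49, remainder 7
⌊8/7⌋ = 1, remainder 1
⌊7/1⌋ = 7, remainder 0

[-4; 49, 1, 7]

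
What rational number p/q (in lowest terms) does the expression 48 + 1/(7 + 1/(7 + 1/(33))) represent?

a_0 = 48: 48/1
a_1 = 7: 337/7
a_2 = 7: 2407/50
a_3 = 33: 79768/1657

79768/1657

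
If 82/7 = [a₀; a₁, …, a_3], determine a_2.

Run the Euclidean algorithm, recording each quotient:
82 ÷ 7 → quotient 11, remainder 5
7 ÷ 5 → quotient 1, remainder 2
5 ÷ 2 → quotient 2, remainder 1

2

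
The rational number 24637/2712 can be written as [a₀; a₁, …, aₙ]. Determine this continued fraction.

Repeatedly divide and take the remainder:
⌊24637/2712⌋ = 9, remainder 229
⌊2712/229⌋ = 11, remainder 193
⌊229/193⌋ = 1, remainder 36
⌊193/36⌋ = 5, remainder 13
⌊36/13⌋ = 2, remainder 10
⌊13/10⌋ = 1, remainder 3
⌊10/3⌋ = 3, remainder 1
⌊3/1⌋ = 3, remainder 0

[9; 11, 1, 5, 2, 1, 3, 3]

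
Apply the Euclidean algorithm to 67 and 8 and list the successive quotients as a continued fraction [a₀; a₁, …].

Run the Euclidean algorithm, recording each quotient:
67 ÷ 8 → quotient 8, remainder 3
8 ÷ 3 → quotient 2, remainder 2
3 ÷ 2 → quotient 1, remainder 1
2 ÷ 1 → quotient 2, remainder 0

[8; 2, 1, 2]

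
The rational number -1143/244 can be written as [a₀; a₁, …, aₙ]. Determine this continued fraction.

-1143 = -5·244 + 77, so a_0 = -5
244 = 3·77 + 13, so a_1 = 3
77 = 5·13 + 12, so a_2 = 5
13 = 1·12 + 1, so a_3 = 1
12 = 12·1 + 0, so a_4 = 12

[-5; 3, 5, 1, 12]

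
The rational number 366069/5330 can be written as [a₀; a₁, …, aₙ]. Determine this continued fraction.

Repeatedly divide and take the remainder:
366069 ÷ 5330 → quotient 68, remainder 3629
5330 ÷ 3629 → quotient 1, remainder 1701
3629 ÷ 1701 → quotient 2, remainder 227
1701 ÷ 227 → quotient 7, remainder 112
227 ÷ 112 → quotient 2, remainder 3
112 ÷ 3 → quotient 37, remainder 1
3 ÷ 1 → quotient 3, remainder 0

[68; 1, 2, 7, 2, 37, 3]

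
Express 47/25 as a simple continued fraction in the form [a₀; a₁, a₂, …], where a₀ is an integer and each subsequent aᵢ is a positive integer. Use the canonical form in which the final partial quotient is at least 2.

[1; 1, 7, 3]

Run the Euclidean algorithm, recording each quotient:
⌊47/25⌋ = 1, remainder 22
⌊25/22⌋ = 1, remainder 3
⌊22/3⌋ = 7, remainder 1
⌊3/1⌋ = 3, remainder 0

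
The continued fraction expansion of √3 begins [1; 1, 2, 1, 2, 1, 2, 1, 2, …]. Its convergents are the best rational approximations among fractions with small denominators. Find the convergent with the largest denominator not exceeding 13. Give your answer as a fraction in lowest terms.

19/11

a_0 = 1: 1/1  (≤ bound)
a_1 = 1: 2/1  (≤ bound)
a_2 = 2: 5/3  (≤ bound)
a_3 = 1: 7/4  (≤ bound)
a_4 = 2: 19/11  (≤ bound)
a_5 = 1: 26/15  (> 13, stop)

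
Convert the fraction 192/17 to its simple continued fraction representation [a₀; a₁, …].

192 = 11·17 + 5, so a_0 = 11
17 = 3·5 + 2, so a_1 = 3
5 = 2·2 + 1, so a_2 = 2
2 = 2·1 + 0, so a_3 = 2

[11; 3, 2, 2]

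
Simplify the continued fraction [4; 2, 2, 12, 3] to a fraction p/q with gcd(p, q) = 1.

841/191

Start with 3.
12 + 1/(3/1) = 12 + 1/3 = 37/3
2 + 1/(37/3) = 2 + 3/37 = 77/37
2 + 1/(77/37) = 2 + 37/77 = 191/77
4 + 1/(191/77) = 4 + 77/191 = 841/191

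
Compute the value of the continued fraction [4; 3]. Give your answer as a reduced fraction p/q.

Work from the innermost term outward:
Start with 3.
4 + 1/(3/1) = 4 + 1/3 = 13/3

13/3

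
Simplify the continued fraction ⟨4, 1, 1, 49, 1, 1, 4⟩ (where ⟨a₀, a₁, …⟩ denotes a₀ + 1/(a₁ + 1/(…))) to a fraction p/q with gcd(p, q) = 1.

4059/901

Start with 4.
1 + 1/(4/1) = 1 + 1/4 = 5/4
1 + 1/(5/4) = 1 + 4/5 = 9/5
49 + 1/(9/5) = 49 + 5/9 = 446/9
1 + 1/(446/9) = 1 + 9/446 = 455/446
1 + 1/(455/446) = 1 + 446/455 = 901/455
4 + 1/(901/455) = 4 + 455/901 = 4059/901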